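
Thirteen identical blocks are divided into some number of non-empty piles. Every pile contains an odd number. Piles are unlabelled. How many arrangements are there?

18

The partitions of 13 that satisfy the conditions:
13
11+1+1
9+3+1
9+1+1+1+1
7+5+1
7+3+3
7+3+1+1+1
7+1+1+1+1+1+1
5+5+3
5+5+1+1+1
5+3+3+1+1
5+3+1+1+1+1+1
5+1+1+1+1+1+1+1+1
3+3+3+3+1
3+3+3+1+1+1+1
3+3+1+1+1+1+1+1+1
3+1+1+1+1+1+1+1+1+1+1
1+1+1+1+1+1+1+1+1+1+1+1+1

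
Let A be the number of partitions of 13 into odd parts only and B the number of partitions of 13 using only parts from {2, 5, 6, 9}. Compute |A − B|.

Partitions of 13 into odd parts only: 18.
Partitions of 13 using only parts from {2, 5, 6, 9}: 3.
|18 − 3| = 15.

15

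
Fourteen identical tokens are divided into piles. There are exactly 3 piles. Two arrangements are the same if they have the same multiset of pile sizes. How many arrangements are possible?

Enumerating:
1+1+12
1+2+11
1+3+10
2+2+10
1+4+9
2+3+9
1+5+8
2+4+8
3+3+8
1+6+7
2+5+7
3+4+7
2+6+6
3+5+6
4+4+6
4+5+5

16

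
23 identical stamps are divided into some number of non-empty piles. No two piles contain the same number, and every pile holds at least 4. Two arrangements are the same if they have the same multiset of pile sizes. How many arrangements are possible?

20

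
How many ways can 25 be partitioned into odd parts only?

Systematic enumeration (by largest part, then next-largest, …) yields 142.

142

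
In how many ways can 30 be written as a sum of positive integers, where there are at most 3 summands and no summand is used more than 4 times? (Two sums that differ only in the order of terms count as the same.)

91

There are 91 such partitions.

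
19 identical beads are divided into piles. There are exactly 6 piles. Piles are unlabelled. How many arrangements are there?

71

Counting exhaustively, 71 partitions satisfy the conditions.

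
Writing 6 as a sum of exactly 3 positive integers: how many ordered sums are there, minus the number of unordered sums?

7

Ordered (compositions into 3 parts): C(5,2) = 10.
Unordered (partitions into 3 parts): 3.
Difference: 10 − 3 = 7.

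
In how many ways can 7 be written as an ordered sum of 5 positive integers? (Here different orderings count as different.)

15

Place 4 bars in the 6 internal gaps of a row of 7 dots: C(6,4) = 15.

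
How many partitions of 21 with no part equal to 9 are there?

715

Systematic enumeration (by largest part, then next-largest, …) yields 715.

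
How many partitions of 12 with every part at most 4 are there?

34

A partial list (first 12 by largest part):
4 + 4 + 4
4 + 4 + 3 + 1
4 + 4 + 2 + 2
4 + 4 + 2 + 1 + 1
4 + 4 + 1 + 1 + 1 + 1
4 + 3 + 3 + 2
4 + 3 + 3 + 1 + 1
4 + 3 + 2 + 2 + 1
4 + 3 + 2 + 1 + 1 + 1
4 + 3 + 1 + 1 + 1 + 1 + 1
4 + 2 + 2 + 2 + 2
4 + 2 + 2 + 2 + 1 + 1
…and 22 more, for 34 total.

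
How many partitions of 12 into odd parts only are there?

They are:
11, 1
9, 3
9, 1, 1, 1
7, 5
7, 3, 1, 1
7, 1, 1, 1, 1, 1
5, 5, 1, 1
5, 3, 3, 1
5, 3, 1, 1, 1, 1
5, 1, 1, 1, 1, 1, 1, 1
3, 3, 3, 3
3, 3, 3, 1, 1, 1
3, 3, 1, 1, 1, 1, 1, 1
3, 1, 1, 1, 1, 1, 1, 1, 1, 1
1, 1, 1, 1, 1, 1, 1, 1, 1, 1, 1, 1
That's 15 in total.

15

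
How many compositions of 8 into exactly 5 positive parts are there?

Equivalently, choose which 4 of the 7 gaps become plus signs: C(7,4) = 35.

35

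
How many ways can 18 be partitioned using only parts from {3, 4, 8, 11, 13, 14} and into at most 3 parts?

The partitions of 18 that satisfy the conditions:
14 + 4
11 + 4 + 3
Counting gives 2.

2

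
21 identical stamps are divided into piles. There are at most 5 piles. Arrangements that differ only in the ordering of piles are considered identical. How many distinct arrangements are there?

221

Systematic enumeration (by largest part, then next-largest, …) yields 221.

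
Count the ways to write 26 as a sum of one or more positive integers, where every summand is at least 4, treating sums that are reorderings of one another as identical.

A partial list (first 12 by largest part):
26
4, 22
5, 21
6, 20
7, 19
8, 18
4, 4, 18
9, 17
4, 5, 17
10, 16
4, 6, 16
5, 5, 16
…and 58 more, for 70 total.

70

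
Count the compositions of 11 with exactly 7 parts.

By stars and bars with positive parts, the count is C(10,6) = 210.

210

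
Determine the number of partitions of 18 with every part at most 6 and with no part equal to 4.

Enumerating by decreasing first part gives 109 partitions in all.

109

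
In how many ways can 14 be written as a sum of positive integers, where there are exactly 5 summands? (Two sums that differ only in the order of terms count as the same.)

They are:
1,1,1,1,10
1,1,1,2,9
1,1,1,3,8
1,1,2,2,8
1,1,1,4,7
1,1,2,3,7
1,2,2,2,7
1,1,1,5,6
1,1,2,4,6
1,1,3,3,6
1,2,2,3,6
2,2,2,2,6
1,1,2,5,5
1,1,3,4,5
1,2,2,4,5
1,2,3,3,5
2,2,2,3,5
1,1,4,4,4
1,2,3,4,4
2,2,2,4,4
1,3,3,3,4
2,2,3,3,4
2,3,3,3,3
That's 23 in total.

23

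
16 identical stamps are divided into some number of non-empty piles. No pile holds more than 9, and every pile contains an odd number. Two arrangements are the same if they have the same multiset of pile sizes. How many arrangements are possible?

26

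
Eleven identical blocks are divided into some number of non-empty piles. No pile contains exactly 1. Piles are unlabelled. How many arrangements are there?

Enumerating:
11
9+2
8+3
7+4
7+2+2
6+5
6+3+2
5+4+2
5+3+3
5+2+2+2
4+4+3
4+3+2+2
3+3+3+2
3+2+2+2+2

14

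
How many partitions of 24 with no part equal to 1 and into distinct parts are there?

A partial list (first 12 by largest part):
24
22 + 2
21 + 3
20 + 4
19 + 5
19 + 3 + 2
18 + 6
18 + 4 + 2
17 + 7
17 + 5 + 2
17 + 4 + 3
16 + 8
…and 54 more, for 66 total.

66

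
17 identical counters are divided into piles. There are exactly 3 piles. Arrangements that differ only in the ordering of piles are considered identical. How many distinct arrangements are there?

They are:
1,1,15
1,2,14
1,3,13
2,2,13
1,4,12
2,3,12
1,5,11
2,4,11
3,3,11
1,6,10
2,5,10
3,4,10
1,7,9
2,6,9
3,5,9
4,4,9
1,8,8
2,7,8
3,6,8
4,5,8
3,7,7
4,6,7
5,5,7
5,6,6

24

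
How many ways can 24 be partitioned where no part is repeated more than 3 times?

A full systematic count gives 722.

722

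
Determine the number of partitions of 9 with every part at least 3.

4

Listing the qualifying partitions of 9:
9
3 + 6
4 + 5
3 + 3 + 3
That's 4 in total.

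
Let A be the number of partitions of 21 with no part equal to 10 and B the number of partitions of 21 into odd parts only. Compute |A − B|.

660

Partitions of 21 with no part equal to 10: 736.
Partitions of 21 into odd parts only: 76.
|736 − 76| = 660.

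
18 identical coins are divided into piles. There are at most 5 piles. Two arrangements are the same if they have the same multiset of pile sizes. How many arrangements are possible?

141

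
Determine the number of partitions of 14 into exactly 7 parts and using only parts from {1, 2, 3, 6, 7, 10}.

They are:
7, 2, 1, 1, 1, 1, 1
6, 3, 1, 1, 1, 1, 1
6, 2, 2, 1, 1, 1, 1
3, 3, 3, 2, 1, 1, 1
3, 3, 2, 2, 2, 1, 1
3, 2, 2, 2, 2, 2, 1
2, 2, 2, 2, 2, 2, 2

7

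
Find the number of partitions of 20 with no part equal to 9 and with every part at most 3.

There are too many to list fully; the first 12 (by largest part) are:
2+3+3+3+3+3+3
1+1+3+3+3+3+3+3
1+2+2+3+3+3+3+3
1+1+1+2+3+3+3+3+3
1+1+1+1+1+3+3+3+3+3
2+2+2+2+3+3+3+3
1+1+2+2+2+3+3+3+3
1+1+1+1+2+2+3+3+3+3
1+1+1+1+1+1+2+3+3+3+3
1+1+1+1+1+1+1+1+3+3+3+3
1+2+2+2+2+2+3+3+3
1+1+1+2+2+2+2+3+3+3
…and 32 more, for 44 total.

44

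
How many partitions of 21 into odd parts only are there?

A full systematic count gives 76.

76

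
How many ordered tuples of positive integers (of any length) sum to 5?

Each of the 4 gaps between 5 units is either a break or not: 2^4 = 16.

16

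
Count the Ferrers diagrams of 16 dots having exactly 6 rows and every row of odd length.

Enumerating:
11 + 1 + 1 + 1 + 1 + 1
9 + 3 + 1 + 1 + 1 + 1
7 + 5 + 1 + 1 + 1 + 1
7 + 3 + 3 + 1 + 1 + 1
5 + 5 + 3 + 1 + 1 + 1
5 + 3 + 3 + 3 + 1 + 1
3 + 3 + 3 + 3 + 3 + 1
Counting gives 7.

7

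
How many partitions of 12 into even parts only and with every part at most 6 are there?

Enumerating:
6 + 6
6 + 4 + 2
6 + 2 + 2 + 2
4 + 4 + 4
4 + 4 + 2 + 2
4 + 2 + 2 + 2 + 2
2 + 2 + 2 + 2 + 2 + 2
That's 7 in total.

7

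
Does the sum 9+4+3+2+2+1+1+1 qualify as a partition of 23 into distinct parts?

No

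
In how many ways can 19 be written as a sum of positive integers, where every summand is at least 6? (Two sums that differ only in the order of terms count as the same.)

Listing the qualifying partitions of 19:
19
13, 6
12, 7
11, 8
10, 9
7, 6, 6
Counting gives 6.

6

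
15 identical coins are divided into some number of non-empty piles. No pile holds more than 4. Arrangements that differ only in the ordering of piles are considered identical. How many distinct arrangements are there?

A partial list (first 12 by largest part):
3, 4, 4, 4
1, 2, 4, 4, 4
1, 1, 1, 4, 4, 4
1, 3, 3, 4, 4
2, 2, 3, 4, 4
1, 1, 2, 3, 4, 4
1, 1, 1, 1, 3, 4, 4
1, 2, 2, 2, 4, 4
1, 1, 1, 2, 2, 4, 4
1, 1, 1, 1, 1, 2, 4, 4
1, 1, 1, 1, 1, 1, 1, 4, 4
2, 3, 3, 3, 4
…and 42 more, for 54 total.

54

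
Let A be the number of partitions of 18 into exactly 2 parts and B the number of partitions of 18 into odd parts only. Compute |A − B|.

37

Partitions of 18 into exactly 2 parts: 9.
Partitions of 18 into odd parts only: 46.
|9 − 46| = 37.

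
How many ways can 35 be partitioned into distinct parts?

585

Systematic enumeration (by largest part, then next-largest, …) yields 585.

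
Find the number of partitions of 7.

Listing the qualifying partitions of 7:
7
1, 6
2, 5
1, 1, 5
3, 4
1, 2, 4
1, 1, 1, 4
1, 3, 3
2, 2, 3
1, 1, 2, 3
1, 1, 1, 1, 3
1, 2, 2, 2
1, 1, 1, 2, 2
1, 1, 1, 1, 1, 2
1, 1, 1, 1, 1, 1, 1

15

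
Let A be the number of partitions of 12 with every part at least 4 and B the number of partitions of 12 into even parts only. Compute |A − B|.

6

Partitions of 12 with every part at least 4: 5.
Partitions of 12 into even parts only: 11.
|5 − 11| = 6.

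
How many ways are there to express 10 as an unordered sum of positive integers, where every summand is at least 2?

They are:
10
8 + 2
7 + 3
6 + 4
6 + 2 + 2
5 + 5
5 + 3 + 2
4 + 4 + 2
4 + 3 + 3
4 + 2 + 2 + 2
3 + 3 + 2 + 2
2 + 2 + 2 + 2 + 2
That's 12 in total.

12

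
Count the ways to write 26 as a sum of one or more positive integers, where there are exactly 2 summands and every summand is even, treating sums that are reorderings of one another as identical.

They are:
2,24
4,22
6,20
8,18
10,16
12,14

6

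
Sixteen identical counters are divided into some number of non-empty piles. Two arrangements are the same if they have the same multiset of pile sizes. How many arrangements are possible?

A full systematic count gives 231.

231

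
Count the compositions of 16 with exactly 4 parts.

By stars and bars with positive parts, the count is C(15,3) = 455.

455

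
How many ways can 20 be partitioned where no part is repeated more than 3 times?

320

Enumerating by decreasing first part gives 320 partitions in all.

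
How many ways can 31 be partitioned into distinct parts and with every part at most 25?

Counting exhaustively, 330 partitions satisfy the conditions.

330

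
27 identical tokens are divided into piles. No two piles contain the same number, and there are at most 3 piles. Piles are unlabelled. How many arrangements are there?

62

A partial list (first 12 by largest part):
27
26, 1
25, 2
24, 3
24, 2, 1
23, 4
23, 3, 1
22, 5
22, 4, 1
22, 3, 2
21, 6
21, 5, 1
…and 50 more, for 62 total.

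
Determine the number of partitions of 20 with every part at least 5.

13

Listing the qualifying partitions of 20:
20
15, 5
14, 6
13, 7
12, 8
11, 9
10, 10
10, 5, 5
9, 6, 5
8, 7, 5
8, 6, 6
7, 7, 6
5, 5, 5, 5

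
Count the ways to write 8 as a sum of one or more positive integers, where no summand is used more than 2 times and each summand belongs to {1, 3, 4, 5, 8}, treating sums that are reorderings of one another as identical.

5

Listing the qualifying partitions of 8:
8
5 + 3
4 + 4
4 + 3 + 1
3 + 3 + 1 + 1
That's 5 in total.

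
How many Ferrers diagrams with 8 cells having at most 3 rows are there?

10

They are:
8
7 + 1
6 + 2
6 + 1 + 1
5 + 3
5 + 2 + 1
4 + 4
4 + 3 + 1
4 + 2 + 2
3 + 3 + 2
That's 10 in total.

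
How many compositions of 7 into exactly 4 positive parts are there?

20

A composition of 7 into 4 positive parts is chosen by placing 3 dividers among the 6 gaps between 7 units: C(6,3) = 20.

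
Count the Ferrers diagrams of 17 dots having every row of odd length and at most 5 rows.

They are:
17
15+1+1
13+3+1
13+1+1+1+1
11+5+1
11+3+3
11+3+1+1+1
9+7+1
9+5+3
9+5+1+1+1
9+3+3+1+1
7+7+3
7+7+1+1+1
7+5+5
7+5+3+1+1
7+3+3+3+1
5+5+5+1+1
5+5+3+3+1
5+3+3+3+3
That's 19 in total.

19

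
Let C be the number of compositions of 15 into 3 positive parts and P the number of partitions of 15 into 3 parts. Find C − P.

Ordered (compositions into 3 parts): C(14,2) = 91.
Unordered (partitions into 3 parts): 19.
Difference: 91 − 19 = 72.

72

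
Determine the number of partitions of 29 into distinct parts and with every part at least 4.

There are too many to list fully; the first 12 (by largest part) are:
29
25,4
24,5
23,6
22,7
21,8
20,9
20,5,4
19,10
19,6,4
18,11
18,7,4
…and 35 more, for 47 total.

47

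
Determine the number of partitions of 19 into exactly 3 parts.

A partial list (first 12 by largest part):
17+1+1
16+2+1
15+3+1
15+2+2
14+4+1
14+3+2
13+5+1
13+4+2
13+3+3
12+6+1
12+5+2
12+4+3
…and 18 more, for 30 total.

30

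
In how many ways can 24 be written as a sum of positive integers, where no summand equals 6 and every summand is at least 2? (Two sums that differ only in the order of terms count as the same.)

232

Systematic enumeration (by largest part, then next-largest, …) yields 232.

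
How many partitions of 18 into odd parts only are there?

46

A partial list (first 12 by largest part):
17+1
15+3
15+1+1+1
13+5
13+3+1+1
13+1+1+1+1+1
11+7
11+5+1+1
11+3+3+1
11+3+1+1+1+1
11+1+1+1+1+1+1+1
9+9
…and 34 more, for 46 total.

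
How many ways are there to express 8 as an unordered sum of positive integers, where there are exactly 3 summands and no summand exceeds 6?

5

They are:
1 + 1 + 6
1 + 2 + 5
1 + 3 + 4
2 + 2 + 4
2 + 3 + 3
Counting gives 5.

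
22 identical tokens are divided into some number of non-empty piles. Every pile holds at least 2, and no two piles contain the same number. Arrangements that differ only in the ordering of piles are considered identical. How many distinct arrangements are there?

There are too many to list fully; the first 12 (by largest part) are:
22
20+2
19+3
18+4
17+5
17+3+2
16+6
16+4+2
15+7
15+5+2
15+4+3
14+8
…and 36 more, for 48 total.

48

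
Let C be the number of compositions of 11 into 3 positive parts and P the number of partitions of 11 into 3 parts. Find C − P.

Ordered (compositions into 3 parts): C(10,2) = 45.
Unordered (partitions into 3 parts): 10.
Difference: 45 − 10 = 35.

35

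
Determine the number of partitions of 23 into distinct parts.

104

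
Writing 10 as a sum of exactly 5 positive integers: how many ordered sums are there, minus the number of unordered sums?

119

Compositions: C(9,4) = 126.
Unordered (partitions into 5 parts): 7.
Difference: 126 − 7 = 119.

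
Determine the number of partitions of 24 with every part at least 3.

A full systematic count gives 110.

110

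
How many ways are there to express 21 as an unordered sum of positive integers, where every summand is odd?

76

Enumerating by decreasing first part gives 76 partitions in all.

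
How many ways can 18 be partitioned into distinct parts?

46

A partial list (first 12 by largest part):
18
17,1
16,2
15,3
15,2,1
14,4
14,3,1
13,5
13,4,1
13,3,2
12,6
12,5,1
…and 34 more, for 46 total.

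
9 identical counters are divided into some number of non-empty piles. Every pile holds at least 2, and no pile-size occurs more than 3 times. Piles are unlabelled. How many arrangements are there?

8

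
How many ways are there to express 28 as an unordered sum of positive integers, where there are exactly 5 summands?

Systematic enumeration (by largest part, then next-largest, …) yields 291.

291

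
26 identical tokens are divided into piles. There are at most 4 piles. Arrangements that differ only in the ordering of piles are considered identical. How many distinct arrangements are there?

A full systematic count gives 206.

206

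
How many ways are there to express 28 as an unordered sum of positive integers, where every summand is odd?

Direct enumeration gives 222 partitions.

222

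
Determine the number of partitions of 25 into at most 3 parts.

65

There are too many to list fully; the first 12 (by largest part) are:
25
24,1
23,2
23,1,1
22,3
22,2,1
21,4
21,3,1
21,2,2
20,5
20,4,1
20,3,2
…and 53 more, for 65 total.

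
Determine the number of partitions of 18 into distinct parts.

A partial list (first 12 by largest part):
18
17,1
16,2
15,3
15,2,1
14,4
14,3,1
13,5
13,4,1
13,3,2
12,6
12,5,1
…and 34 more, for 46 total.

46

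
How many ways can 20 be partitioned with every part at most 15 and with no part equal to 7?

514

Enumerating by decreasing first part gives 514 partitions in all.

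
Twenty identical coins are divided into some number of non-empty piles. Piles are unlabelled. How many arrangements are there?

Direct enumeration gives 627 partitions.

627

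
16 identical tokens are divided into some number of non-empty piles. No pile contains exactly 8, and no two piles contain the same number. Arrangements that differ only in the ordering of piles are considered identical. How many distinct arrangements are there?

27

There are too many to list fully; the first 12 (by largest part) are:
16
15+1
14+2
13+3
13+2+1
12+4
12+3+1
11+5
11+4+1
11+3+2
10+6
10+5+1
…and 15 more, for 27 total.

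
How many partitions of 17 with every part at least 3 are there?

Listing the qualifying partitions of 17:
17
14, 3
13, 4
12, 5
11, 6
11, 3, 3
10, 7
10, 4, 3
9, 8
9, 5, 3
9, 4, 4
8, 6, 3
8, 5, 4
8, 3, 3, 3
7, 7, 3
7, 6, 4
7, 5, 5
7, 4, 3, 3
6, 6, 5
6, 5, 3, 3
6, 4, 4, 3
5, 5, 4, 3
5, 4, 4, 4
5, 3, 3, 3, 3
4, 4, 3, 3, 3
Counting gives 25.

25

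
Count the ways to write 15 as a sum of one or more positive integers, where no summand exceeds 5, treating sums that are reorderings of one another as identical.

A full systematic count gives 84.

84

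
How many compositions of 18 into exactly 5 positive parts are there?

2380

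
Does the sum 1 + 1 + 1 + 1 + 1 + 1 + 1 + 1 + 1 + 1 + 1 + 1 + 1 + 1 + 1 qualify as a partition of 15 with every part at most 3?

The parts sum to 15, and the condition 'no summand exceeds 3' holds.

Yes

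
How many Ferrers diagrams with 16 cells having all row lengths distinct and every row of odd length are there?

5

They are:
15, 1
13, 3
11, 5
9, 7
7, 5, 3, 1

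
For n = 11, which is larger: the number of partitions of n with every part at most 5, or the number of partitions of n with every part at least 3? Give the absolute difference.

31

Partitions of 11 with every part at most 5: 37.
Partitions of 11 with every part at least 3: 6.
|37 − 6| = 31.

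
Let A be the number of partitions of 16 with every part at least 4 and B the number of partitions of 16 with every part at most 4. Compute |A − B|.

Partitions of 16 with every part at least 4: 11.
Partitions of 16 with every part at most 4: 64.
|11 − 64| = 53.

53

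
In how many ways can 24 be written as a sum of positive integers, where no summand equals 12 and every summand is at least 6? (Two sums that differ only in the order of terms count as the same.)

They are:
24
18 + 6
17 + 7
16 + 8
15 + 9
14 + 10
13 + 11
11 + 7 + 6
10 + 8 + 6
10 + 7 + 7
9 + 9 + 6
9 + 8 + 7
8 + 8 + 8
6 + 6 + 6 + 6
That's 14 in total.

14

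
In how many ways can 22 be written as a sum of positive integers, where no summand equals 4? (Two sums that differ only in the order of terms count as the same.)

617

Enumerating by decreasing first part gives 617 partitions in all.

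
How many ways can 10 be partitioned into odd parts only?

They are:
9, 1
7, 3
7, 1, 1, 1
5, 5
5, 3, 1, 1
5, 1, 1, 1, 1, 1
3, 3, 3, 1
3, 3, 1, 1, 1, 1
3, 1, 1, 1, 1, 1, 1, 1
1, 1, 1, 1, 1, 1, 1, 1, 1, 1

10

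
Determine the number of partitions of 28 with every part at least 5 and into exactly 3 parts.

They are:
18,5,5
17,6,5
16,7,5
16,6,6
15,8,5
15,7,6
14,9,5
14,8,6
14,7,7
13,10,5
13,9,6
13,8,7
12,11,5
12,10,6
12,9,7
12,8,8
11,11,6
11,10,7
11,9,8
10,10,8
10,9,9

21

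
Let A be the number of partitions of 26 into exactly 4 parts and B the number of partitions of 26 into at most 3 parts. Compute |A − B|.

66

Partitions of 26 into exactly 4 parts: 136.
Partitions of 26 into at most 3 parts: 70.
|136 − 70| = 66.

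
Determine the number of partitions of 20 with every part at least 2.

A full systematic count gives 137.

137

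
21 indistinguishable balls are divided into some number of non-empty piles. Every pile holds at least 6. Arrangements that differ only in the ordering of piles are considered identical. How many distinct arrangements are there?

9

The partitions of 21 that satisfy the conditions:
21
15,6
14,7
13,8
12,9
11,10
9,6,6
8,7,6
7,7,7
That's 9 in total.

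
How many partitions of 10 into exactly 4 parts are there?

The partitions of 10 that satisfy the conditions:
7+1+1+1
6+2+1+1
5+3+1+1
5+2+2+1
4+4+1+1
4+3+2+1
4+2+2+2
3+3+3+1
3+3+2+2

9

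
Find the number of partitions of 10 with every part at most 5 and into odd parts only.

7

The partitions of 10 that satisfy the conditions:
5, 5
5, 3, 1, 1
5, 1, 1, 1, 1, 1
3, 3, 3, 1
3, 3, 1, 1, 1, 1
3, 1, 1, 1, 1, 1, 1, 1
1, 1, 1, 1, 1, 1, 1, 1, 1, 1
Counting gives 7.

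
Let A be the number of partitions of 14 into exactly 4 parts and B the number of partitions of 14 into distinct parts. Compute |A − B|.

1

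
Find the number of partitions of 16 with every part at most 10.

212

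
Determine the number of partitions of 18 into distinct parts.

46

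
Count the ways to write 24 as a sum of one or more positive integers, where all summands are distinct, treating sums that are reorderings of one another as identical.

A full systematic count gives 122.

122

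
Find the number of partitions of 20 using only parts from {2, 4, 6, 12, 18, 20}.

They are:
20
18,2
12,6,2
12,4,4
12,4,2,2
12,2,2,2,2
6,6,6,2
6,6,4,4
6,6,4,2,2
6,6,2,2,2,2
6,4,4,4,2
6,4,4,2,2,2
6,4,2,2,2,2,2
6,2,2,2,2,2,2,2
4,4,4,4,4
4,4,4,4,2,2
4,4,4,2,2,2,2
4,4,2,2,2,2,2,2
4,2,2,2,2,2,2,2,2
2,2,2,2,2,2,2,2,2,2
Counting gives 20.

20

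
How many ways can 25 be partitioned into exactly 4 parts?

A full systematic count gives 120.

120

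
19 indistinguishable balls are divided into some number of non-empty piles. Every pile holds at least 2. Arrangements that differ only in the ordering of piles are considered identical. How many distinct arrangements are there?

105

There are 105 such partitions.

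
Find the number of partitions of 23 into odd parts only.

Systematic enumeration (by largest part, then next-largest, …) yields 104.

104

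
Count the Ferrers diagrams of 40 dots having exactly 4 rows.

478

There are 478 such partitions.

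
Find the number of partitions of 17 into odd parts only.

A partial list (first 12 by largest part):
17
15+1+1
13+3+1
13+1+1+1+1
11+5+1
11+3+3
11+3+1+1+1
11+1+1+1+1+1+1
9+7+1
9+5+3
9+5+1+1+1
9+3+3+1+1
…and 26 more, for 38 total.

38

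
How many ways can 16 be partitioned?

231

Direct enumeration gives 231 partitions.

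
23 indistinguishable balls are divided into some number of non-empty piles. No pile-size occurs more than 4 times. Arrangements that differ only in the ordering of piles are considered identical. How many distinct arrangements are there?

A full systematic count gives 769.

769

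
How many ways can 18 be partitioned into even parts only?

30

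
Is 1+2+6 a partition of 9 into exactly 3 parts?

The parts sum to 9, and the condition 'there are exactly 3 summands' holds.

Yes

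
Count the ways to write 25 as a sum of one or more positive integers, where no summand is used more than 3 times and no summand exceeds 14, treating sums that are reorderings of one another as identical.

Counting exhaustively, 771 partitions satisfy the conditions.

771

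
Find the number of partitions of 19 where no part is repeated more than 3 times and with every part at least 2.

86

Direct enumeration gives 86 partitions.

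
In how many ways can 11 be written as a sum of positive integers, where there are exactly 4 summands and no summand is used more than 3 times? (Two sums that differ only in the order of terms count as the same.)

Enumerating:
8+1+1+1
7+2+1+1
6+3+1+1
6+2+2+1
5+4+1+1
5+3+2+1
5+2+2+2
4+4+2+1
4+3+3+1
4+3+2+2
3+3+3+2
That's 11 in total.

11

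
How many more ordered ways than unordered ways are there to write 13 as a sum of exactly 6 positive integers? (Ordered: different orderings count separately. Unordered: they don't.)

Compositions: C(12,5) = 792.
Partitions of 13 into exactly 6 parts: 14.
Difference: 792 − 14 = 778.

778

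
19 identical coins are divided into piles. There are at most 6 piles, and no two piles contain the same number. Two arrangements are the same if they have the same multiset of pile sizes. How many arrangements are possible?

A partial list (first 12 by largest part):
19
1,18
2,17
3,16
1,2,16
4,15
1,3,15
5,14
1,4,14
2,3,14
6,13
1,5,13
…and 42 more, for 54 total.

54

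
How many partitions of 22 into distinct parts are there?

A full systematic count gives 89.

89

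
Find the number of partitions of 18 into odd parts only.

46

There are too many to list fully; the first 12 (by largest part) are:
17+1
15+3
15+1+1+1
13+5
13+3+1+1
13+1+1+1+1+1
11+7
11+5+1+1
11+3+3+1
11+3+1+1+1+1
11+1+1+1+1+1+1+1
9+9
…and 34 more, for 46 total.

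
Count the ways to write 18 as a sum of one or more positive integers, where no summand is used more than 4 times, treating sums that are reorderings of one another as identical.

262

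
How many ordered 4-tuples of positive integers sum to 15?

A composition of 15 into 4 positive parts is chosen by placing 3 dividers among the 14 gaps between 15 units: C(14,3) = 364.

364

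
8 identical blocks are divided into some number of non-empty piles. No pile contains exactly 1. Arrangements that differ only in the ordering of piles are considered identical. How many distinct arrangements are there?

The partitions of 8 that satisfy the conditions:
8
6+2
5+3
4+4
4+2+2
3+3+2
2+2+2+2

7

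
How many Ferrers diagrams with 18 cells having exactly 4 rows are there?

47

A partial list (first 12 by largest part):
15+1+1+1
14+2+1+1
13+3+1+1
13+2+2+1
12+4+1+1
12+3+2+1
12+2+2+2
11+5+1+1
11+4+2+1
11+3+3+1
11+3+2+2
10+6+1+1
…and 35 more, for 47 total.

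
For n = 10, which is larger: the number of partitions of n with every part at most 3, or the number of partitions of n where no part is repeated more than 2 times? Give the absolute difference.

8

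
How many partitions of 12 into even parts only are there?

11

The partitions of 12 that satisfy the conditions:
12
10,2
8,4
8,2,2
6,6
6,4,2
6,2,2,2
4,4,4
4,4,2,2
4,2,2,2,2
2,2,2,2,2,2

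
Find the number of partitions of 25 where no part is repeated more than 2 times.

513

Enumerating by decreasing first part gives 513 partitions in all.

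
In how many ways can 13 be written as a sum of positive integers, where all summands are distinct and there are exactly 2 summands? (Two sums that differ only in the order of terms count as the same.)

They are:
12 + 1
11 + 2
10 + 3
9 + 4
8 + 5
7 + 6

6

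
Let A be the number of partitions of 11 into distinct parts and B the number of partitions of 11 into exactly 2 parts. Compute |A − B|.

7

Partitions of 11 into distinct parts: 12.
Partitions of 11 into exactly 2 parts: 5.
|12 − 5| = 7.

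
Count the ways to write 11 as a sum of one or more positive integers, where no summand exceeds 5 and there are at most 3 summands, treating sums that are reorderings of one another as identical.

Enumerating:
5, 5, 1
5, 4, 2
5, 3, 3
4, 4, 3
That's 4 in total.

4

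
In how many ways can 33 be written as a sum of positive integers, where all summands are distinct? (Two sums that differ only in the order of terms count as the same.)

448

Systematic enumeration (by largest part, then next-largest, …) yields 448.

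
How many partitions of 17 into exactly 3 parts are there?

They are:
1+1+15
1+2+14
1+3+13
2+2+13
1+4+12
2+3+12
1+5+11
2+4+11
3+3+11
1+6+10
2+5+10
3+4+10
1+7+9
2+6+9
3+5+9
4+4+9
1+8+8
2+7+8
3+6+8
4+5+8
3+7+7
4+6+7
5+5+7
5+6+6
That's 24 in total.

24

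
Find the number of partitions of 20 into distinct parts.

64

A partial list (first 12 by largest part):
20
19+1
18+2
17+3
17+2+1
16+4
16+3+1
15+5
15+4+1
15+3+2
14+6
14+5+1
…and 52 more, for 64 total.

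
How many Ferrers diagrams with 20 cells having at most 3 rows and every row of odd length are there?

5

Enumerating:
19, 1
17, 3
15, 5
13, 7
11, 9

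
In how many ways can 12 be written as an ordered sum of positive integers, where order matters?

Each of the 11 gaps between 12 units is either a break or not: 2^11 = 2048.

2048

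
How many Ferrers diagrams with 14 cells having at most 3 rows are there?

The partitions of 14 that satisfy the conditions:
14
13, 1
12, 2
12, 1, 1
11, 3
11, 2, 1
10, 4
10, 3, 1
10, 2, 2
9, 5
9, 4, 1
9, 3, 2
8, 6
8, 5, 1
8, 4, 2
8, 3, 3
7, 7
7, 6, 1
7, 5, 2
7, 4, 3
6, 6, 2
6, 5, 3
6, 4, 4
5, 5, 4

24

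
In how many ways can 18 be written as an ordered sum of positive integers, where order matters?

Each of the 17 gaps between 18 units is either a break or not: 2^17 = 131072.

131072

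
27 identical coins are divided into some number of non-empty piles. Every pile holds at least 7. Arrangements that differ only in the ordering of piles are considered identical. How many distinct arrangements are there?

15

They are:
27
20 + 7
19 + 8
18 + 9
17 + 10
16 + 11
15 + 12
14 + 13
13 + 7 + 7
12 + 8 + 7
11 + 9 + 7
11 + 8 + 8
10 + 10 + 7
10 + 9 + 8
9 + 9 + 9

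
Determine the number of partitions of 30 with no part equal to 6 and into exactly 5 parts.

269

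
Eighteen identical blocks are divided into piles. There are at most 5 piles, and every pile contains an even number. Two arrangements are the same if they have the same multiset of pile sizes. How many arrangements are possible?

Enumerating:
18
2, 16
4, 14
2, 2, 14
6, 12
2, 4, 12
2, 2, 2, 12
8, 10
2, 6, 10
4, 4, 10
2, 2, 4, 10
2, 2, 2, 2, 10
2, 8, 8
4, 6, 8
2, 2, 6, 8
2, 4, 4, 8
2, 2, 2, 4, 8
6, 6, 6
2, 4, 6, 6
2, 2, 2, 6, 6
4, 4, 4, 6
2, 2, 4, 4, 6
2, 4, 4, 4, 4

23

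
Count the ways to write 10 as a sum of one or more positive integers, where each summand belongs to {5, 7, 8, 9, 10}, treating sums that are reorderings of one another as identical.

Enumerating:
10
5+5

2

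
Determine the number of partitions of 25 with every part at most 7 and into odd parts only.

A partial list (first 12 by largest part):
7, 7, 7, 3, 1
7, 7, 7, 1, 1, 1, 1
7, 7, 5, 5, 1
7, 7, 5, 3, 3
7, 7, 5, 3, 1, 1, 1
7, 7, 5, 1, 1, 1, 1, 1, 1
7, 7, 3, 3, 3, 1, 1
7, 7, 3, 3, 1, 1, 1, 1, 1
7, 7, 3, 1, 1, 1, 1, 1, 1, 1, 1
7, 7, 1, 1, 1, 1, 1, 1, 1, 1, 1, 1, 1
7, 5, 5, 5, 3
7, 5, 5, 5, 1, 1, 1
…and 44 more, for 56 total.

56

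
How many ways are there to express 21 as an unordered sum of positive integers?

Systematic enumeration (by largest part, then next-largest, …) yields 792.

792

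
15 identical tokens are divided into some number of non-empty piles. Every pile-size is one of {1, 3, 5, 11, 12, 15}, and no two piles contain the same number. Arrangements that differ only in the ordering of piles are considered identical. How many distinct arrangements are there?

3

Listing the qualifying partitions of 15:
15
12 + 3
11 + 3 + 1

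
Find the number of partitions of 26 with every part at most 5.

There are 427 such partitions.

427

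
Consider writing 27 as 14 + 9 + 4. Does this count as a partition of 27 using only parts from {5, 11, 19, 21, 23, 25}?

No

The parts sum to 27, and the condition 'each summand belongs to {5, 11, 19, 21, 23, 25}' is violated.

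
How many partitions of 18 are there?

385

Counting exhaustively, 385 partitions satisfy the conditions.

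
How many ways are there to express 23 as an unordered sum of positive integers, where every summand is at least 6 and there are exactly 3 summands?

5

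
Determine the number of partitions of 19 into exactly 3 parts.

30

A partial list (first 12 by largest part):
17,1,1
16,2,1
15,3,1
15,2,2
14,4,1
14,3,2
13,5,1
13,4,2
13,3,3
12,6,1
12,5,2
12,4,3
…and 18 more, for 30 total.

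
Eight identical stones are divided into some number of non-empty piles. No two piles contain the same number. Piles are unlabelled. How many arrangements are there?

Enumerating:
8
7,1
6,2
5,3
5,2,1
4,3,1

6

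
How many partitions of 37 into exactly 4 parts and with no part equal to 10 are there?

317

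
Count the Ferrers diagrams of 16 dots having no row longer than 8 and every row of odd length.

They are:
1+1+7+7
1+3+5+7
1+1+1+1+5+7
3+3+3+7
1+1+1+3+3+7
1+1+1+1+1+1+3+7
1+1+1+1+1+1+1+1+1+7
1+5+5+5
3+3+5+5
1+1+1+3+5+5
1+1+1+1+1+1+5+5
1+1+3+3+3+5
1+1+1+1+1+3+3+5
1+1+1+1+1+1+1+1+3+5
1+1+1+1+1+1+1+1+1+1+1+5
1+3+3+3+3+3
1+1+1+1+3+3+3+3
1+1+1+1+1+1+1+3+3+3
1+1+1+1+1+1+1+1+1+1+3+3
1+1+1+1+1+1+1+1+1+1+1+1+1+3
1+1+1+1+1+1+1+1+1+1+1+1+1+1+1+1
Counting gives 21.

21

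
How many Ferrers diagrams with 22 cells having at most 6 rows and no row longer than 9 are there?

There are 196 such partitions.

196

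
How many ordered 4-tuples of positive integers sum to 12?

165

Equivalently, choose which 3 of the 11 gaps become plus signs: C(11,3) = 165.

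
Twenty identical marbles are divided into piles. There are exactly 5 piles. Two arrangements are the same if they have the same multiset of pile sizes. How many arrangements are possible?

A full systematic count gives 84.

84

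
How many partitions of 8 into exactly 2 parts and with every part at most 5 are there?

2

Listing the qualifying partitions of 8:
5, 3
4, 4
Counting gives 2.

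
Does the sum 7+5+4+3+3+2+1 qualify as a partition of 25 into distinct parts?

The parts sum to 25, and the condition 'all summands are distinct' is violated.

No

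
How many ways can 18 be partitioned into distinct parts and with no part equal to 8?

A partial list (first 12 by largest part):
18
17+1
16+2
15+3
15+2+1
14+4
14+3+1
13+5
13+4+1
13+3+2
12+6
12+5+1
…and 25 more, for 37 total.

37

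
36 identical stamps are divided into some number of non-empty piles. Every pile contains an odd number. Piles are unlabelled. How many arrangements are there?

Counting exhaustively, 668 partitions satisfy the conditions.

668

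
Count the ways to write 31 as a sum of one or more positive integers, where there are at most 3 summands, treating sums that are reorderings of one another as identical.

96

Enumerating by decreasing first part gives 96 partitions in all.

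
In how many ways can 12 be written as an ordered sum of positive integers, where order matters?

The number of compositions of n is 2^(n−1); here 2^11 = 2048.

2048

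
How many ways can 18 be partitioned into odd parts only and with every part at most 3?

Enumerating:
3+3+3+3+3+3
3+3+3+3+3+1+1+1
3+3+3+3+1+1+1+1+1+1
3+3+3+1+1+1+1+1+1+1+1+1
3+3+1+1+1+1+1+1+1+1+1+1+1+1
3+1+1+1+1+1+1+1+1+1+1+1+1+1+1+1
1+1+1+1+1+1+1+1+1+1+1+1+1+1+1+1+1+1

7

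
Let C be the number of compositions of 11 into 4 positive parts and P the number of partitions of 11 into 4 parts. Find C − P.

Compositions: C(10,3) = 120.
Partitions of 11 into exactly 4 parts: 11.
Difference: 120 − 11 = 109.

109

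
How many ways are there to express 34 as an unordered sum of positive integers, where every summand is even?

297

Systematic enumeration (by largest part, then next-largest, …) yields 297.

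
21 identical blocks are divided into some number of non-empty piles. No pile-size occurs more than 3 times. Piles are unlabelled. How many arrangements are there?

395

Direct enumeration gives 395 partitions.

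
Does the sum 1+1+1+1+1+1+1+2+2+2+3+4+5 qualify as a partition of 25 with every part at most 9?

Yes

The parts sum to 25, and the condition 'no summand exceeds 9' holds.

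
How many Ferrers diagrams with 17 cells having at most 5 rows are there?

A full systematic count gives 119.

119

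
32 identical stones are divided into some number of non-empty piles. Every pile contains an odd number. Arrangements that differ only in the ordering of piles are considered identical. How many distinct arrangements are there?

390

Enumerating by decreasing first part gives 390 partitions in all.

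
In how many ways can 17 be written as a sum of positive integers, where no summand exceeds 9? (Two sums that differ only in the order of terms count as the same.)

252

A full systematic count gives 252.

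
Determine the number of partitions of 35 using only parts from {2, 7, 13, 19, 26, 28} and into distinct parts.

They are:
28,7
26,7,2
That's 2 in total.

2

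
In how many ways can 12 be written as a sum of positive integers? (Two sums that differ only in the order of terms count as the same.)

Direct enumeration gives 77 partitions.

77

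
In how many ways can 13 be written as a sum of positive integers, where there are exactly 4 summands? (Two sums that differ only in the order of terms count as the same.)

The partitions of 13 that satisfy the conditions:
10, 1, 1, 1
9, 2, 1, 1
8, 3, 1, 1
8, 2, 2, 1
7, 4, 1, 1
7, 3, 2, 1
7, 2, 2, 2
6, 5, 1, 1
6, 4, 2, 1
6, 3, 3, 1
6, 3, 2, 2
5, 5, 2, 1
5, 4, 3, 1
5, 4, 2, 2
5, 3, 3, 2
4, 4, 4, 1
4, 4, 3, 2
4, 3, 3, 3

18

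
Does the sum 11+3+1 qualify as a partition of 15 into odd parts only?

Yes

The parts sum to 15, and the condition 'every summand is odd' holds.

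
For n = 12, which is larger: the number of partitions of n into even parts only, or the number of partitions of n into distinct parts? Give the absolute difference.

4

Partitions of 12 into even parts only: 11.
Partitions of 12 into distinct parts: 15.
|11 − 15| = 4.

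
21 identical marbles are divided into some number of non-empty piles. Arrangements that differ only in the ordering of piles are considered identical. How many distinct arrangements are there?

792

Systematic enumeration (by largest part, then next-largest, …) yields 792.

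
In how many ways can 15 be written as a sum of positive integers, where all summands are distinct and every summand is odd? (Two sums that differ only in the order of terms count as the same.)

4

The partitions of 15 that satisfy the conditions:
15
11, 3, 1
9, 5, 1
7, 5, 3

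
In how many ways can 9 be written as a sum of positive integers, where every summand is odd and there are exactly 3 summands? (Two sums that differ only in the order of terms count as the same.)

3

They are:
7,1,1
5,3,1
3,3,3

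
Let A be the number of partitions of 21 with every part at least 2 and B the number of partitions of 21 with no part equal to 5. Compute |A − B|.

396

Partitions of 21 with every part at least 2: 165.
Partitions of 21 with no part equal to 5: 561.
|165 − 561| = 396.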